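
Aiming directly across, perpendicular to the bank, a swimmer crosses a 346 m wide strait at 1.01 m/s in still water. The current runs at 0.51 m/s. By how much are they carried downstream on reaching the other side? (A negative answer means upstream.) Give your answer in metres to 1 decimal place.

Perpendicular speed = 1.010 m/s; crossing time = 346 / 1.010 = 342.574 s.
Net downstream speed = 0.510 m/s.
Drift = 0.510 × 342.574 = 174.713 m (downstream).

174.7 m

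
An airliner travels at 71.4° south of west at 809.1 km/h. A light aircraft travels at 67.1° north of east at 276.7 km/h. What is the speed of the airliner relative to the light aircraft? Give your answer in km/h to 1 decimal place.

1085.2 km/h

Taking east as x and north as y: airliner velocity = (-258.070, -766.839) km/h; light aircraft velocity = (107.671, 254.892) km/h.
Velocity of airliner relative to light aircraft = (-258.070, -766.839) − (107.671, 254.892) = (-365.741, -1021.731) km/h.
Magnitude = |(-365.741, -1021.731)| = 1085.219 km/h.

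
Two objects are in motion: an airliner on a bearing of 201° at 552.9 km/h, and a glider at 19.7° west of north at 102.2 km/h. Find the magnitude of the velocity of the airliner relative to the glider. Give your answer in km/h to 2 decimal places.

Taking east as x and north as y: airliner velocity = (-198.142, -516.177) km/h; glider velocity = (-34.451, 96.218) km/h.
Velocity of airliner relative to glider = (-198.142, -516.177) − (-34.451, 96.218) = (-163.691, -612.395) km/h.
Magnitude = |(-163.691, -612.395)| = 633.894 km/h.

633.89 km/h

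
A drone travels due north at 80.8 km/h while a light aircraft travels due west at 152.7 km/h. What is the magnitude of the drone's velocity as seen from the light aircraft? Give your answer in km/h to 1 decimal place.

172.8 km/h

Taking east as x and north as y: drone velocity = (0.000, 80.800) km/h; light aircraft velocity = (-152.700, 0.000) km/h.
Velocity of drone relative to light aircraft = (0.000, 80.800) − (-152.700, 0.000) = (152.700, 80.800) km/h.
Magnitude = |(152.700, 80.800)| = 172.760 km/h.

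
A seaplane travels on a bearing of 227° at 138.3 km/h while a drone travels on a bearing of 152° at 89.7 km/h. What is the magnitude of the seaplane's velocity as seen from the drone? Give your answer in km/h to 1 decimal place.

144.1 km/h

Taking east as x and north as y: seaplane velocity = (-101.146, -94.320) km/h; drone velocity = (42.112, -79.200) km/h.
Velocity of seaplane relative to drone = (-101.146, -94.320) − (42.112, -79.200) = (-143.258, -15.120) km/h.
Magnitude = |(-143.258, -15.120)| = 144.054 km/h.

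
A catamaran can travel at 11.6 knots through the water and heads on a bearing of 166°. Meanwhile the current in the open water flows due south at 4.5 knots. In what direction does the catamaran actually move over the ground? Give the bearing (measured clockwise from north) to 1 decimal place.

169.9°

Taking east as x and north as y: velocity relative to the water = (2.806, -11.255) knots; the water relative to ground = (0.000, -4.500) knots.
Velocity relative to ground = (2.806, -11.255) + (0.000, -4.500) = (2.806, -15.755) knots.
Bearing = atan2(2.81, -15.76) = 169.90° clockwise from north.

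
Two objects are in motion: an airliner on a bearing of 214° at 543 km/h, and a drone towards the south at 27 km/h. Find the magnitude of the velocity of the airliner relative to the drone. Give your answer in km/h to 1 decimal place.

Taking east as x and north as y: airliner velocity = (-303.642, -450.167) km/h; drone velocity = (0.000, -27.000) km/h.
Velocity of airliner relative to drone = (-303.642, -450.167) − (0.000, -27.000) = (-303.642, -423.167) km/h.
Magnitude = |(-303.642, -423.167)| = 520.835 km/h.

520.8 km/h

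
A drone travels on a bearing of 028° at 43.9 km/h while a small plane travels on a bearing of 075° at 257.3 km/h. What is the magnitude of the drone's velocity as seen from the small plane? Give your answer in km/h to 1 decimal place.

Taking east as x and north as y: drone velocity = (20.610, 38.761) km/h; small plane velocity = (248.533, 66.594) km/h.
Velocity of drone relative to small plane = (20.610, 38.761) − (248.533, 66.594) = (-227.923, -27.833) km/h.
Magnitude = |(-227.923, -27.833)| = 229.616 km/h.

229.6 km/h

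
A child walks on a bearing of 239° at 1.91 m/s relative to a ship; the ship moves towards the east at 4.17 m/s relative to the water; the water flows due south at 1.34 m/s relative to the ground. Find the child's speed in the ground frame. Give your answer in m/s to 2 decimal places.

3.44 m/s

In east/north components (m/s): child relative to ship = (-1.637, -0.984); ship relative to water = (4.170, 0.000); water relative to ground = (0.000, -1.340).
Sum = (2.533, -2.324) m/s.
Speed = |(2.533, -2.324)| = 3.437 m/s.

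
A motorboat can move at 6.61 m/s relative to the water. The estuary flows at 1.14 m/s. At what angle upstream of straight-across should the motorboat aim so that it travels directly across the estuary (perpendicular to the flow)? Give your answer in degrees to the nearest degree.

10°

To cancel the current, the upstream component of the motorboat's velocity must equal the flow: 6.61 sin θ = 1.14.
sin θ = 1.14 / 6.61 = 0.1725.
θ = arcsin(0.1725) = 9.931°.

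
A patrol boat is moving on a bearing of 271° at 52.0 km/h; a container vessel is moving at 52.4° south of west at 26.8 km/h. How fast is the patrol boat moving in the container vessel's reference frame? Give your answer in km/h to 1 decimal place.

42.0 km/h

Taking east as x and north as y: patrol boat velocity = (-51.992, 0.908) km/h; container vessel velocity = (-16.352, -21.233) km/h.
Velocity of patrol boat relative to container vessel = (-51.992, 0.908) − (-16.352, -21.233) = (-35.640, 22.141) km/h.
Magnitude = |(-35.640, 22.141)| = 41.958 km/h.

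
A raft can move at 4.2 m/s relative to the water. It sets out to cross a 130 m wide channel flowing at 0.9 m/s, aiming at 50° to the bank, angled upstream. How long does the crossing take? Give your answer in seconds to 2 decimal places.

40.41 s

The component of the raft's velocity perpendicular to the bank is 4.2 × sin 50° = 3.217 m/s.
Only the cross-stream component determines the crossing time; the current contributes nothing perpendicular to the bank.
Time = 130 / 3.217 = 40.405 s.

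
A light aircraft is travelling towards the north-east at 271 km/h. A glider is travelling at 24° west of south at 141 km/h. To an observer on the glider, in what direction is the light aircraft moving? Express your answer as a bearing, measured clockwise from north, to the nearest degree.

038°

Taking east as x and north as y: light aircraft velocity = (191.626, 191.626) km/h; glider velocity = (-57.350, -128.810) km/h.
Velocity of light aircraft relative to glider = (191.626, 191.626) − (-57.350, -128.810) = (248.976, 320.436) km/h.
Bearing = atan2(248.98, 320.44) = 37.85° clockwise from north.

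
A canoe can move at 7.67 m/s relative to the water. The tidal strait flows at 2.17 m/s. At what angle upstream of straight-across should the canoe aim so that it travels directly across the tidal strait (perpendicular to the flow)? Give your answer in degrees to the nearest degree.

16°

To cancel the current, the upstream component of the canoe's velocity must equal the flow: 7.67 sin θ = 2.17.
sin θ = 2.17 / 7.67 = 0.2829.
θ = arcsin(0.2829) = 16.435°.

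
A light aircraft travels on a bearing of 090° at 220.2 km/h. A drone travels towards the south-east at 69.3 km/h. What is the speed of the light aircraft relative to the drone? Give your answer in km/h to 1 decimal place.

Taking east as x and north as y: light aircraft velocity = (220.200, 0.000) km/h; drone velocity = (49.002, -49.002) km/h.
Velocity of light aircraft relative to drone = (220.200, 0.000) − (49.002, -49.002) = (171.198, 49.002) km/h.
Magnitude = |(171.198, 49.002)| = 178.073 km/h.

178.1 km/h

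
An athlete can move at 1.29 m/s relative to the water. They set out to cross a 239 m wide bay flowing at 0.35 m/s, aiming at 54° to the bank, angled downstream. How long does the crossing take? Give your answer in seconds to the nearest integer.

The component of the athlete's velocity perpendicular to the bank is 1.29 × sin 54° = 1.044 m/s.
The current is parallel to the bank, so it does not affect the crossing time.
Time = 239 / 1.044 = 229.008 s.

229 s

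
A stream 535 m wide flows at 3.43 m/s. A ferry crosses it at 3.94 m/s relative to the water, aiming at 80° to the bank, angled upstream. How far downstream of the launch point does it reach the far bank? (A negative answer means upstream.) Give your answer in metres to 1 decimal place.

Perpendicular speed = 3.880 m/s; crossing time = 535 / 3.880 = 137.882 s.
Net downstream speed = 2.746 m/s.
Drift = 2.746 × 137.882 = 378.599 m (downstream).

378.6 m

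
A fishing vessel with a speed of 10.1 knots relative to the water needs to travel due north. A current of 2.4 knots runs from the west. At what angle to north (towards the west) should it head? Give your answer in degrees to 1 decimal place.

13.7°

The current pushes perpendicular to the desired track; the heading must have a component into the current equal to 2.4 knots: 10.1 sin θ = 2.4.
sin θ = 0.2376, so θ = 13.746°.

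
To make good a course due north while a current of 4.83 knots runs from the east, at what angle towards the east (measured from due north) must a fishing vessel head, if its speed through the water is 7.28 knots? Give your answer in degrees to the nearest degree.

The current pushes perpendicular to the desired track; the heading must have a component into the current equal to 4.83 knots: 7.28 sin θ = 4.83.
sin θ = 0.6635, so θ = 41.564°.

42°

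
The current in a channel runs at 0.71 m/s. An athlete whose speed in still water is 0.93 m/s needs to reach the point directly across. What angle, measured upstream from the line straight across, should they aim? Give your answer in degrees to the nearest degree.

To cancel the current, the upstream component of the athlete's velocity must equal the flow: 0.93 sin θ = 0.71.
sin θ = 0.71 / 0.93 = 0.7634.
θ = arcsin(0.7634) = 49.768°.

50°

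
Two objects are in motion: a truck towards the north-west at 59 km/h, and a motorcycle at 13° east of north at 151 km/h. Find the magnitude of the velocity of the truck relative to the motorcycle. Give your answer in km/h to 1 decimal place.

Taking east as x and north as y: truck velocity = (-41.719, 41.719) km/h; motorcycle velocity = (33.968, 147.130) km/h.
Velocity of truck relative to motorcycle = (-41.719, 41.719) − (33.968, 147.130) = (-75.687, -105.411) km/h.
Magnitude = |(-75.687, -105.411)| = 129.769 km/h.

129.8 km/h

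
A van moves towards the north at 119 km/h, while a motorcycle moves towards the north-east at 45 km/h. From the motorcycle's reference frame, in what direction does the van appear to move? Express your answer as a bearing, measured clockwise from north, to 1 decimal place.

Taking east as x and north as y: van velocity = (0.000, 119.000) km/h; motorcycle velocity = (31.820, 31.820) km/h.
Velocity of van relative to motorcycle = (0.000, 119.000) − (31.820, 31.820) = (-31.820, 87.180) km/h.
Bearing = atan2(-31.82, 87.18) = 339.95° clockwise from north.

339.9°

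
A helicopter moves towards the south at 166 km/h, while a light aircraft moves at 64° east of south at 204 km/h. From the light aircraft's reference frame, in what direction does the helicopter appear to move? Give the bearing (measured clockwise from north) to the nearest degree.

247°

Taking east as x and north as y: helicopter velocity = (0.000, -166.000) km/h; light aircraft velocity = (183.354, -89.428) km/h.
Velocity of helicopter relative to light aircraft = (0.000, -166.000) − (183.354, -89.428) = (-183.354, -76.572) km/h.
Bearing = atan2(-183.35, -76.57) = 247.33° clockwise from north.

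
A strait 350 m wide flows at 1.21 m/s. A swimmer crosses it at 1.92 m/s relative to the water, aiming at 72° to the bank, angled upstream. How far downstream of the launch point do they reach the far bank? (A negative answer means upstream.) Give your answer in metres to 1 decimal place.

Perpendicular speed = 1.826 m/s; crossing time = 350 / 1.826 = 191.673 s.
Net downstream speed = 0.617 m/s.
Drift = 0.617 × 191.673 = 118.202 m (downstream).

118.2 m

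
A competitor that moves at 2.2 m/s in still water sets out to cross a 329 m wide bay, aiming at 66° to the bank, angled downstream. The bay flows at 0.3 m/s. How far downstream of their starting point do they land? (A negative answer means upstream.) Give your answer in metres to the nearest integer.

196 m

Perpendicular speed = 2.010 m/s; crossing time = 329 / 2.010 = 163.698 s.
Net downstream speed = 1.195 m/s.
Drift = 1.195 × 163.698 = 195.590 m (downstream).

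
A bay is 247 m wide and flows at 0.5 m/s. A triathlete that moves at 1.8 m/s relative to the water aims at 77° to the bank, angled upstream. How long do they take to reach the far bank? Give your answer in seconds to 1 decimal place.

The component of the triathlete's velocity perpendicular to the bank is 1.8 × sin 77° = 1.754 m/s.
The flow acts along the bank and has no component across it.
Time = 247 / 1.754 = 140.832 s.

140.8 s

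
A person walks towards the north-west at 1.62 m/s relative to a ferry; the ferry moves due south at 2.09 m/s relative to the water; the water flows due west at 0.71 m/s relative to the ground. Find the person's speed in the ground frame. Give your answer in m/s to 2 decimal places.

In east/north components (m/s): person relative to ferry = (-1.146, 1.146); ferry relative to water = (0.000, -2.090); water relative to ground = (-0.710, 0.000).
Sum = (-1.856, -0.944) m/s.
Speed = |(-1.856, -0.944)| = 2.082 m/s.

2.08 m/s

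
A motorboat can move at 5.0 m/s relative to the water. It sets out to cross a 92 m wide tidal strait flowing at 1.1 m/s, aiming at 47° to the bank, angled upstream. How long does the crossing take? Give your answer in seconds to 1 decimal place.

25.2 s

The component of the motorboat's velocity perpendicular to the bank is 5.0 × sin 47° = 3.657 m/s.
The flow acts along the bank and has no component across it.
Time = 92 / 3.657 = 25.159 s.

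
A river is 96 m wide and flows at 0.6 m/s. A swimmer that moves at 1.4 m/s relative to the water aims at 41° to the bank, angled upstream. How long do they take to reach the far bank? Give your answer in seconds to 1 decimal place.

104.5 s

The component of the swimmer's velocity perpendicular to the bank is 1.4 × sin 41° = 0.918 m/s.
The current is parallel to the bank, so it does not affect the crossing time.
Time = 96 / 0.918 = 104.520 s.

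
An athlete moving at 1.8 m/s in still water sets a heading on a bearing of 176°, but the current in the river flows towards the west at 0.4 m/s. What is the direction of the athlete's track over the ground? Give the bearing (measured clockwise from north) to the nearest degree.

Taking east as x and north as y: velocity relative to the water = (0.126, -1.796) m/s; the water relative to ground = (-0.400, 0.000) m/s.
Velocity relative to ground = (0.126, -1.796) + (-0.400, 0.000) = (-0.274, -1.796) m/s.
Bearing = atan2(-0.27, -1.80) = 188.69° clockwise from north.

189°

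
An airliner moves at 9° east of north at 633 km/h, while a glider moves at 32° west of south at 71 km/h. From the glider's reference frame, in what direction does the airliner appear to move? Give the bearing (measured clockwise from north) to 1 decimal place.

011.3°

Taking east as x and north as y: airliner velocity = (99.023, 625.207) km/h; glider velocity = (-37.624, -60.211) km/h.
Velocity of airliner relative to glider = (99.023, 625.207) − (-37.624, -60.211) = (136.647, 685.418) km/h.
Bearing = atan2(136.65, 685.42) = 11.27° clockwise from north.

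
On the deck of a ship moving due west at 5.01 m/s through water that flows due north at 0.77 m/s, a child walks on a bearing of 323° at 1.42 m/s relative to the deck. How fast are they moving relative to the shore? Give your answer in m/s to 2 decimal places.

In east/north components (m/s): child relative to ship = (-0.855, 1.134); ship relative to water = (-5.010, 0.000); water relative to ground = (0.000, 0.770).
Sum = (-5.865, 1.904) m/s.
Speed = |(-5.865, 1.904)| = 6.166 m/s.

6.17 m/s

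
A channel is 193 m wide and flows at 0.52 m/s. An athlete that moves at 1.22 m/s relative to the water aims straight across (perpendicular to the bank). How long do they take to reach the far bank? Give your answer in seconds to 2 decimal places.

The component of the athlete's velocity perpendicular to the bank is 1.22 m/s.
The current is parallel to the bank, so it does not affect the crossing time.
Time = 193 / 1.220 = 158.197 s.

158.20 s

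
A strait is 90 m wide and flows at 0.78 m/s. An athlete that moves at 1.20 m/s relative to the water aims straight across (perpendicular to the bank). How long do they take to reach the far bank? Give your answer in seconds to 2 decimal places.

75.00 s

The component of the athlete's velocity perpendicular to the bank is 1.20 m/s.
The current is parallel to the bank, so it does not affect the crossing time.
Time = 90 / 1.200 = 75.000 s.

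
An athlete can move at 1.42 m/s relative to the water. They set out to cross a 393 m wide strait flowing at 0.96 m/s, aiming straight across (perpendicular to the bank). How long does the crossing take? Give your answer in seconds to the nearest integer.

The component of the athlete's velocity perpendicular to the bank is 1.42 m/s.
The flow acts along the bank and has no component across it.
Time = 393 / 1.420 = 276.761 s.

277 s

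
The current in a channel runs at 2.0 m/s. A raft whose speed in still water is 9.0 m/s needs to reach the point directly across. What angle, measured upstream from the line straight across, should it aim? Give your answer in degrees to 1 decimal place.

12.8°

To cancel the current, the upstream component of the raft's velocity must equal the flow: 9.0 sin θ = 2.0.
sin θ = 2.0 / 9.0 = 0.2222.
θ = arcsin(0.2222) = 12.840°.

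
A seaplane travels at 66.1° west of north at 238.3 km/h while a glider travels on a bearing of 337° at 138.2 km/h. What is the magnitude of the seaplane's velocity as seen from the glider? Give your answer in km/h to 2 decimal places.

Taking east as x and north as y: seaplane velocity = (-217.867, 96.545) km/h; glider velocity = (-53.999, 127.214) km/h.
Velocity of seaplane relative to glider = (-217.867, 96.545) − (-53.999, 127.214) = (-163.868, -30.669) km/h.
Magnitude = |(-163.868, -30.669)| = 166.713 km/h.

166.71 km/h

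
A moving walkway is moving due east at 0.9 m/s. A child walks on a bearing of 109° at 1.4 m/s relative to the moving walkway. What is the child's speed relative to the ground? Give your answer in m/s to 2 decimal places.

2.27 m/s

Taking east as x and north as y: moving walkway velocity = (0.900, 0.000) m/s; child velocity relative to moving walkway = (1.324, -0.456) m/s.
Velocity relative to ground = (0.900, 0.000) + (1.324, -0.456) = (2.224, -0.456) m/s.
Speed = |(2.224, -0.456)| = 2.270 m/s.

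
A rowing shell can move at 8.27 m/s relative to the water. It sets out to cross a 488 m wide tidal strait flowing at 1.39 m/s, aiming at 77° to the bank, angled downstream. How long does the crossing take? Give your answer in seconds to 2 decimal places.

60.56 s

The component of the rowing shell's velocity perpendicular to the bank is 8.27 × sin 77° = 8.058 m/s.
Only the cross-stream component determines the crossing time; the current contributes nothing perpendicular to the bank.
Time = 488 / 8.058 = 60.561 s.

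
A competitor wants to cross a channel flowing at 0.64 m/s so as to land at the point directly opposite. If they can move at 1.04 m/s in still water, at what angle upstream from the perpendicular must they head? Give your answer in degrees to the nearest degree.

38°

To cancel the current, the upstream component of the competitor's velocity must equal the flow: 1.04 sin θ = 0.64.
sin θ = 0.64 / 1.04 = 0.6154.
θ = arcsin(0.6154) = 37.980°.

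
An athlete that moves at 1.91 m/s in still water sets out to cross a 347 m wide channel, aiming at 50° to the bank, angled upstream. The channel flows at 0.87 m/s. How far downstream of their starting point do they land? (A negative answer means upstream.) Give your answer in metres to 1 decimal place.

Perpendicular speed = 1.463 m/s; crossing time = 347 / 1.463 = 237.160 s.
Net downstream speed = -0.358 m/s.
Drift = -0.358 × 237.160 = -84.838 m (upstream).

-84.8 m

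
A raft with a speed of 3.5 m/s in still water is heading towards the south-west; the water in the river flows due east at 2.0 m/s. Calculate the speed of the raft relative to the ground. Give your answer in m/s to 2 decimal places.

Taking east as x and north as y: velocity relative to the water = (-2.475, -2.475) m/s; the water relative to ground = (2.000, 0.000) m/s.
Velocity relative to ground = (-2.475, -2.475) + (2.000, 0.000) = (-0.475, -2.475) m/s.
Speed = |(-0.475, -2.475)| = 2.520 m/s.

2.52 m/s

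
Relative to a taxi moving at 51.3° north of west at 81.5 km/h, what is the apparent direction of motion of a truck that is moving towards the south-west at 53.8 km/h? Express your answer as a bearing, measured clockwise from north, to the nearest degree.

Taking east as x and north as y: truck velocity = (-38.042, -38.042) km/h; taxi velocity = (-50.957, 63.605) km/h.
Velocity of truck relative to taxi = (-38.042, -38.042) − (-50.957, 63.605) = (12.915, -101.647) km/h.
Bearing = atan2(12.91, -101.65) = 172.76° clockwise from north.

173°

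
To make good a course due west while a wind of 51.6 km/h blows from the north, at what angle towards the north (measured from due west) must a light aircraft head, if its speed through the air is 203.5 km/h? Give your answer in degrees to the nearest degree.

The wind pushes perpendicular to the desired track; the heading must have a component into the wind equal to 51.6 km/h: 203.5 sin θ = 51.6.
sin θ = 0.2536, so θ = 14.688°.

15°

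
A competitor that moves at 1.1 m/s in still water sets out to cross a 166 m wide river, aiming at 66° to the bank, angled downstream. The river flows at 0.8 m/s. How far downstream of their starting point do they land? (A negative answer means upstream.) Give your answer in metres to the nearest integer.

206 m

Perpendicular speed = 1.005 m/s; crossing time = 166 / 1.005 = 165.191 s.
Net downstream speed = 1.247 m/s.
Drift = 1.247 × 165.191 = 206.060 m (downstream).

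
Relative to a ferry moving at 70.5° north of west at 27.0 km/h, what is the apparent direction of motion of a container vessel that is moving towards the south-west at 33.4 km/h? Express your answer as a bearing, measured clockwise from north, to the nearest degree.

197°

Taking east as x and north as y: container vessel velocity = (-23.617, -23.617) km/h; ferry velocity = (-9.013, 25.451) km/h.
Velocity of container vessel relative to ferry = (-23.617, -23.617) − (-9.013, 25.451) = (-14.605, -49.069) km/h.
Bearing = atan2(-14.60, -49.07) = 196.57° clockwise from north.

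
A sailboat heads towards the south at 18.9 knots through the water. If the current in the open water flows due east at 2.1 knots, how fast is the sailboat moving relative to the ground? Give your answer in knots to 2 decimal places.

19.02 knots

Taking east as x and north as y: velocity relative to the water = (0.000, -18.900) knots; the water relative to ground = (2.100, 0.000) knots.
Velocity relative to ground = (0.000, -18.900) + (2.100, 0.000) = (2.100, -18.900) knots.
Speed = |(2.100, -18.900)| = 19.016 knots.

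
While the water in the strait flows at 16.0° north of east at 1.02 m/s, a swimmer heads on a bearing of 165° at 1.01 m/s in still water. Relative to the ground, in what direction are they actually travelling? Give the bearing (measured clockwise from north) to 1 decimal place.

Taking east as x and north as y: velocity relative to the water = (0.261, -0.976) m/s; the water relative to ground = (0.980, 0.281) m/s.
Velocity relative to ground = (0.261, -0.976) + (0.980, 0.281) = (1.242, -0.694) m/s.
Bearing = atan2(1.24, -0.69) = 119.21° clockwise from north.

119.2°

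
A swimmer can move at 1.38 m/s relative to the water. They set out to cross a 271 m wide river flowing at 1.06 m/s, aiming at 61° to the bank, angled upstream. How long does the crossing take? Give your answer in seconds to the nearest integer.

The component of the swimmer's velocity perpendicular to the bank is 1.38 × sin 61° = 1.207 m/s.
Only the cross-stream component determines the crossing time; the current contributes nothing perpendicular to the bank.
Time = 271 / 1.207 = 224.528 s.

225 s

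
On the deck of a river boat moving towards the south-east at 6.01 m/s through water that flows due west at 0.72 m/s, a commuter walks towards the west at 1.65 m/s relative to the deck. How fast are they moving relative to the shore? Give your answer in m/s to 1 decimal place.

4.6 m/s

In east/north components (m/s): commuter relative to river boat = (-1.650, 0.000); river boat relative to water = (4.250, -4.250); water relative to ground = (-0.720, 0.000).
Sum = (1.880, -4.250) m/s.
Speed = |(1.880, -4.250)| = 4.647 m/s.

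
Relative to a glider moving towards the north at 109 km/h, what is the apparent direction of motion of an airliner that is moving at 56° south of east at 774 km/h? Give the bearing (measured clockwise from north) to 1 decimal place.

150.0°

Taking east as x and north as y: airliner velocity = (432.815, -641.675) km/h; glider velocity = (0.000, 109.000) km/h.
Velocity of airliner relative to glider = (432.815, -641.675) − (0.000, 109.000) = (432.815, -750.675) km/h.
Bearing = atan2(432.82, -750.68) = 150.03° clockwise from north.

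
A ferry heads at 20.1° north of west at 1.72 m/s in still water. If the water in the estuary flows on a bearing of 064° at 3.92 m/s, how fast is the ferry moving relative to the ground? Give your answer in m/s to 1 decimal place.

Taking east as x and north as y: velocity relative to the water = (-1.615, 0.591) m/s; the water relative to ground = (3.523, 1.718) m/s.
Velocity relative to ground = (-1.615, 0.591) + (3.523, 1.718) = (1.908, 2.310) m/s.
Speed = |(1.908, 2.310)| = 2.996 m/s.

3.0 m/s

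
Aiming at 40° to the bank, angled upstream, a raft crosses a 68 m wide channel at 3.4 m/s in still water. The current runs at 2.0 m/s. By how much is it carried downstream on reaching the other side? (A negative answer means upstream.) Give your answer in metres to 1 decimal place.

-18.8 m

Perpendicular speed = 2.185 m/s; crossing time = 68 / 2.185 = 31.114 s.
Net downstream speed = -0.605 m/s.
Drift = -0.605 × 31.114 = -18.810 m (upstream).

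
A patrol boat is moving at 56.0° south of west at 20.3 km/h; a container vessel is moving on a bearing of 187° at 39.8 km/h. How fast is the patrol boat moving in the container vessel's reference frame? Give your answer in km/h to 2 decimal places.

23.59 km/h

Taking east as x and north as y: patrol boat velocity = (-11.352, -16.829) km/h; container vessel velocity = (-4.850, -39.503) km/h.
Velocity of patrol boat relative to container vessel = (-11.352, -16.829) − (-4.850, -39.503) = (-6.501, 22.674) km/h.
Magnitude = |(-6.501, 22.674)| = 23.588 km/h.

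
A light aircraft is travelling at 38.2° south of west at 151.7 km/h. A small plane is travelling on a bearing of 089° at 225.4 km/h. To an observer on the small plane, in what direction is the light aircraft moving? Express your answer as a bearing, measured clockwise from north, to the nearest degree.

Taking east as x and north as y: light aircraft velocity = (-119.214, -93.813) km/h; small plane velocity = (225.366, 3.934) km/h.
Velocity of light aircraft relative to small plane = (-119.214, -93.813) − (225.366, 3.934) = (-344.580, -97.746) km/h.
Bearing = atan2(-344.58, -97.75) = 254.16° clockwise from north.

254°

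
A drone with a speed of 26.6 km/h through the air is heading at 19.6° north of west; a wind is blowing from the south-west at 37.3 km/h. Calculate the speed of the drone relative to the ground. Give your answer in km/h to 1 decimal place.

35.3 km/h

Taking east as x and north as y: velocity relative to the air = (-25.059, 8.923) km/h; the air relative to ground = (26.375, 26.375) km/h.
Velocity relative to ground = (-25.059, 8.923) + (26.375, 26.375) = (1.316, 35.298) km/h.
Speed = |(1.316, 35.298)| = 35.323 km/h.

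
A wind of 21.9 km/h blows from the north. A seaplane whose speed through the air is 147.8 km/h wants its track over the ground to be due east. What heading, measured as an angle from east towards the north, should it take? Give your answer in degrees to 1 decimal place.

8.5°

The wind pushes perpendicular to the desired track; the heading must have a component into the wind equal to 21.9 km/h: 147.8 sin θ = 21.9.
sin θ = 0.1482, so θ = 8.521°.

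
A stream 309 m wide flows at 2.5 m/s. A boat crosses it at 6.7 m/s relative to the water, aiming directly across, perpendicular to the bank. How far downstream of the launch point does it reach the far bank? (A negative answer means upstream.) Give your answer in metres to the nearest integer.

Perpendicular speed = 6.700 m/s; crossing time = 309 / 6.700 = 46.119 s.
Net downstream speed = 2.500 m/s.
Drift = 2.500 × 46.119 = 115.299 m (downstream).

115 m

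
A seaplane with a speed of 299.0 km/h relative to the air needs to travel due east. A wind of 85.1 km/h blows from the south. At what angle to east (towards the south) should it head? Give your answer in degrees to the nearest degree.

17°

The wind pushes perpendicular to the desired track; the heading must have a component into the wind equal to 85.1 km/h: 299.0 sin θ = 85.1.
sin θ = 0.2846, so θ = 16.536°.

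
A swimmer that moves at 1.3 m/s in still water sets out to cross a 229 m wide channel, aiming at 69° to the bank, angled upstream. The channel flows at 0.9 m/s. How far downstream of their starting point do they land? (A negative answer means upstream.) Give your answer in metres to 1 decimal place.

81.9 m

Perpendicular speed = 1.214 m/s; crossing time = 229 / 1.214 = 188.686 s.
Net downstream speed = 0.434 m/s.
Drift = 0.434 × 188.686 = 81.913 m (downstream).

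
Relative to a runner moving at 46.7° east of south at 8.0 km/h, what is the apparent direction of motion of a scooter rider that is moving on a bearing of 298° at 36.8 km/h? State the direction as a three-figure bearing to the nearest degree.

301°

Taking east as x and north as y: scooter rider velocity = (-32.492, 17.277) km/h; runner velocity = (5.822, -5.487) km/h.
Velocity of scooter rider relative to runner = (-32.492, 17.277) − (5.822, -5.487) = (-38.315, 22.763) km/h.
Bearing = atan2(-38.31, 22.76) = 300.71° clockwise from north.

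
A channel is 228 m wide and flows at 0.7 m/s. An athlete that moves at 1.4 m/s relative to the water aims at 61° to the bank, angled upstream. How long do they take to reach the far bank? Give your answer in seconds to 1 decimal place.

The component of the athlete's velocity perpendicular to the bank is 1.4 × sin 61° = 1.224 m/s.
The current is parallel to the bank, so it does not affect the crossing time.
Time = 228 / 1.224 = 186.203 s.

186.2 s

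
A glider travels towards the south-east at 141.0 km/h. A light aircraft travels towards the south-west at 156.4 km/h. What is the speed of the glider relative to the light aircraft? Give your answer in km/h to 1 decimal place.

210.6 km/h

Taking east as x and north as y: glider velocity = (99.702, -99.702) km/h; light aircraft velocity = (-110.592, -110.592) km/h.
Velocity of glider relative to light aircraft = (99.702, -99.702) − (-110.592, -110.592) = (210.294, 10.889) km/h.
Magnitude = |(210.294, 10.889)| = 210.575 km/h.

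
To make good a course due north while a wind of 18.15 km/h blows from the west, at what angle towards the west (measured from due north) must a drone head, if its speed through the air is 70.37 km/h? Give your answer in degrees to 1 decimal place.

The wind pushes perpendicular to the desired track; the heading must have a component into the wind equal to 18.15 km/h: 70.37 sin θ = 18.15.
sin θ = 0.2579, so θ = 14.947°.

14.9°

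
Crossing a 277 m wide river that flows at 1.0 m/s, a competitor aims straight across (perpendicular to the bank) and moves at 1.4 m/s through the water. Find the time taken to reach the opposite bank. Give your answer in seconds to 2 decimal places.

The component of the competitor's velocity perpendicular to the bank is 1.4 m/s.
Only the cross-stream component determines the crossing time; the current contributes nothing perpendicular to the bank.
Time = 277 / 1.400 = 197.857 s.

197.86 s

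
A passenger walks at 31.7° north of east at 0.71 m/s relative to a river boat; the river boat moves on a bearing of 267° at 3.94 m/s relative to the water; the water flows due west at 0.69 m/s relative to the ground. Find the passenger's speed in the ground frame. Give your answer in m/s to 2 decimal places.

4.02 m/s

In east/north components (m/s): passenger relative to river boat = (0.604, 0.373); river boat relative to water = (-3.935, -0.206); water relative to ground = (-0.690, 0.000).
Sum = (-4.021, 0.167) m/s.
Speed = |(-4.021, 0.167)| = 4.024 m/s.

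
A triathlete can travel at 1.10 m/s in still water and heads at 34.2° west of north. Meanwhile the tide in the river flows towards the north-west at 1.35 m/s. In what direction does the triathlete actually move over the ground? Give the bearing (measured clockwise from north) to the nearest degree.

Taking east as x and north as y: velocity relative to the water = (-0.618, 0.910) m/s; the water relative to ground = (-0.955, 0.955) m/s.
Velocity relative to ground = (-0.618, 0.910) + (-0.955, 0.955) = (-1.573, 1.864) m/s.
Bearing = atan2(-1.57, 1.86) = 319.85° clockwise from north.

320°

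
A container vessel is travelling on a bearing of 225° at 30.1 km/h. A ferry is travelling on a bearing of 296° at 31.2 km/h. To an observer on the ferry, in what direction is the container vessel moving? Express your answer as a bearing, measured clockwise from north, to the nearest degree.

Taking east as x and north as y: container vessel velocity = (-21.284, -21.284) km/h; ferry velocity = (-28.042, 13.677) km/h.
Velocity of container vessel relative to ferry = (-21.284, -21.284) − (-28.042, 13.677) = (6.758, -34.961) km/h.
Bearing = atan2(6.76, -34.96) = 169.06° clockwise from north.

169°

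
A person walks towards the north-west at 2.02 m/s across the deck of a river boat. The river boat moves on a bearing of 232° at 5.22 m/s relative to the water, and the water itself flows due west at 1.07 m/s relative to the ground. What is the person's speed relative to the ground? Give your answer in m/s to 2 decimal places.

In east/north components (m/s): person relative to river boat = (-1.428, 1.428); river boat relative to water = (-4.113, -3.214); water relative to ground = (-1.070, 0.000).
Sum = (-6.612, -1.785) m/s.
Speed = |(-6.612, -1.785)| = 6.849 m/s.

6.85 m/s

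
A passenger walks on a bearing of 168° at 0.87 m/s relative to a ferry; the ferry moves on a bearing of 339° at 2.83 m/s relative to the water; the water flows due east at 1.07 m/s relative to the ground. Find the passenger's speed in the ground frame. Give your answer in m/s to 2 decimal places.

1.81 m/s

In east/north components (m/s): passenger relative to ferry = (0.181, -0.851); ferry relative to water = (-1.014, 2.642); water relative to ground = (1.070, 0.000).
Sum = (0.237, 1.791) m/s.
Speed = |(0.237, 1.791)| = 1.807 m/s.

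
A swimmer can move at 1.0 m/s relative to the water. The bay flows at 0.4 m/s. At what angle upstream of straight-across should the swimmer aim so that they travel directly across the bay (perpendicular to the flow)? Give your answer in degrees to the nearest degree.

24°

To cancel the current, the upstream component of the swimmer's velocity must equal the flow: 1.0 sin θ = 0.4.
sin θ = 0.4 / 1.0 = 0.4000.
θ = arcsin(0.4000) = 23.578°.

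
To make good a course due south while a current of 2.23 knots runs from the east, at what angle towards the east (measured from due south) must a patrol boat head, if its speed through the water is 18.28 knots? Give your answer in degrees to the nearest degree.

7°

The current pushes perpendicular to the desired track; the heading must have a component into the current equal to 2.23 knots: 18.28 sin θ = 2.23.
sin θ = 0.1220, so θ = 7.007°.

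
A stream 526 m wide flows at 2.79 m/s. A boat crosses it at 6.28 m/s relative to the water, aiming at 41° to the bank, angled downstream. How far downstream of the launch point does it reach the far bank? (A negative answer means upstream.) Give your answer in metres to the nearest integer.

Perpendicular speed = 4.120 m/s; crossing time = 526 / 4.120 = 127.668 s.
Net downstream speed = 7.530 m/s.
Drift = 7.530 × 127.668 = 961.288 m (downstream).

961 m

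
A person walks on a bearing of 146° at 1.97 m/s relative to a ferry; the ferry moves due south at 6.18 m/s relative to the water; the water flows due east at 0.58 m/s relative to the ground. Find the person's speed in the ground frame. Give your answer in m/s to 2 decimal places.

7.99 m/s

In east/north components (m/s): person relative to ferry = (1.102, -1.633); ferry relative to water = (0.000, -6.180); water relative to ground = (0.580, 0.000).
Sum = (1.682, -7.813) m/s.
Speed = |(1.682, -7.813)| = 7.992 m/s.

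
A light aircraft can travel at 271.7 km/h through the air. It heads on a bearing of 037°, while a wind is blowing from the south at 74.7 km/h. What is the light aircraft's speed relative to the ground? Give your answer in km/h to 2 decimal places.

Taking east as x and north as y: velocity relative to the air = (163.513, 216.989) km/h; the air relative to ground = (0.000, 74.700) km/h.
Velocity relative to ground = (163.513, 216.989) + (0.000, 74.700) = (163.513, 291.689) km/h.
Speed = |(163.513, 291.689)| = 334.394 km/h.

334.39 km/h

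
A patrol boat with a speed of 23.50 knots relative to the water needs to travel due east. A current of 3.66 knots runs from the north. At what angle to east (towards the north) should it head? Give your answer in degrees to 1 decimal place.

The current pushes perpendicular to the desired track; the heading must have a component into the current equal to 3.66 knots: 23.50 sin θ = 3.66.
sin θ = 0.1557, so θ = 8.960°.

9.0°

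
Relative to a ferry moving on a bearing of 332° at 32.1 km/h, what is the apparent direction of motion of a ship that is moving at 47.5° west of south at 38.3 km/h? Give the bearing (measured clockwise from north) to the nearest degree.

Taking east as x and north as y: ship velocity = (-28.238, -25.875) km/h; ferry velocity = (-15.070, 28.343) km/h.
Velocity of ship relative to ferry = (-28.238, -25.875) − (-15.070, 28.343) = (-13.168, -54.218) km/h.
Bearing = atan2(-13.17, -54.22) = 193.65° clockwise from north.

194°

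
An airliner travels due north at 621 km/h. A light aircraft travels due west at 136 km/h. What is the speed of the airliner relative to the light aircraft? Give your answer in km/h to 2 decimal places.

635.72 km/h

Taking east as x and north as y: airliner velocity = (0.000, 621.000) km/h; light aircraft velocity = (-136.000, 0.000) km/h.
Velocity of airliner relative to light aircraft = (0.000, 621.000) − (-136.000, 0.000) = (136.000, 621.000) km/h.
Magnitude = |(136.000, 621.000)| = 635.718 km/h.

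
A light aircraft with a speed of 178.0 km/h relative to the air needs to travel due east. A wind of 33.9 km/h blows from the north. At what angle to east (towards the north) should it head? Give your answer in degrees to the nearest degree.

The wind pushes perpendicular to the desired track; the heading must have a component into the wind equal to 33.9 km/h: 178.0 sin θ = 33.9.
sin θ = 0.1904, so θ = 10.979°.

11°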